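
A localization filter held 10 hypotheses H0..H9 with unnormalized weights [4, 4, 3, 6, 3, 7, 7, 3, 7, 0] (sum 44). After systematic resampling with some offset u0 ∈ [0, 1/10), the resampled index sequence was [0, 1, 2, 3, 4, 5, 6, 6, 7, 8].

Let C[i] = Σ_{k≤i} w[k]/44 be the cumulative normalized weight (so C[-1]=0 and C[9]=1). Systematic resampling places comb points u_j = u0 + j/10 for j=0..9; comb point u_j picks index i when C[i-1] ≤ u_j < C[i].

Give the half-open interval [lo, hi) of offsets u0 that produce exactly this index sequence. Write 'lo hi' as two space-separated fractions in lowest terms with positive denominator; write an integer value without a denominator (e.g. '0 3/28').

3/220 9/220

C = [1/11, 2/11, 1/4, 17/44, 5/11, 27/44, 17/22, 37/44, 1, 1]
j=0 picked index 0: u0 ∈ [0, 1/11)
j=1 picked index 1: u0 ∈ [-1/110, 9/110)
j=2 picked index 2: u0 ∈ [-1/55, 1/20)
j=3 picked index 3: u0 ∈ [-1/20, 19/220)
j=4 picked index 4: u0 ∈ [-3/220, 3/55)
j=5 picked index 5: u0 ∈ [-1/22, 5/44)
j=6 picked index 6: u0 ∈ [3/220, 19/110)
j=7 picked index 6: u0 ∈ [-19/220, 4/55)
j=8 picked index 7: u0 ∈ [-3/110, 9/220)
j=9 picked index 8: u0 ∈ [-13/220, 1/10)
intersection: [3/220, 9/220)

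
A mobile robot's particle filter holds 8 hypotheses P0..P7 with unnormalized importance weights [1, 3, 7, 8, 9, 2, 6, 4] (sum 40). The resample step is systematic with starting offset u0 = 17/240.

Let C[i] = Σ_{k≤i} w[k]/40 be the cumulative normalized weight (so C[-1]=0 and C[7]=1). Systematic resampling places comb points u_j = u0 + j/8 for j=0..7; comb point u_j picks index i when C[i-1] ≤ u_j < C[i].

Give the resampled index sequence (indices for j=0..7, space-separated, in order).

1 2 3 3 4 4 6 7

C = [1/40, 1/10, 11/40, 19/40, 7/10, 3/4, 9/10, 1]
j=0: u_0=17/240 ∈ [1/40, 1/10) → index 1
j=1: u_1=47/240 ∈ [1/10, 11/40) → index 2
j=2: u_2=77/240 ∈ [11/40, 19/40) → index 3
j=3: u_3=107/240 ∈ [11/40, 19/40) → index 3
j=4: u_4=137/240 ∈ [19/40, 7/10) → index 4
j=5: u_5=167/240 ∈ [19/40, 7/10) → index 4
j=6: u_6=197/240 ∈ [3/4, 9/10) → index 6
j=7: u_7=227/240 ∈ [9/10, 1) → index 7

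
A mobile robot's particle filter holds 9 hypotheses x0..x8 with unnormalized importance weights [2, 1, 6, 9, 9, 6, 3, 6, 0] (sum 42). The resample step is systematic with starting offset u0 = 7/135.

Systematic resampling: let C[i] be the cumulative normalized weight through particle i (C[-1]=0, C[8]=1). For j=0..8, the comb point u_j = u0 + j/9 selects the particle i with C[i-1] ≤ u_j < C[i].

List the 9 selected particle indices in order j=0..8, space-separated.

C = [1/21, 1/14, 3/14, 3/7, 9/14, 11/14, 6/7, 1, 1]
j=0: u_0=7/135 ∈ [1/21, 1/14) → index 1
j=1: u_1=22/135 ∈ [1/14, 3/14) → index 2
j=2: u_2=37/135 ∈ [3/14, 3/7) → index 3
j=3: u_3=52/135 ∈ [3/14, 3/7) → index 3
j=4: u_4=67/135 ∈ [3/7, 9/14) → index 4
j=5: u_5=82/135 ∈ [3/7, 9/14) → index 4
j=6: u_6=97/135 ∈ [9/14, 11/14) → index 5
j=7: u_7=112/135 ∈ [11/14, 6/7) → index 6
j=8: u_8=127/135 ∈ [6/7, 1) → index 7

1 2 3 3 4 4 5 6 7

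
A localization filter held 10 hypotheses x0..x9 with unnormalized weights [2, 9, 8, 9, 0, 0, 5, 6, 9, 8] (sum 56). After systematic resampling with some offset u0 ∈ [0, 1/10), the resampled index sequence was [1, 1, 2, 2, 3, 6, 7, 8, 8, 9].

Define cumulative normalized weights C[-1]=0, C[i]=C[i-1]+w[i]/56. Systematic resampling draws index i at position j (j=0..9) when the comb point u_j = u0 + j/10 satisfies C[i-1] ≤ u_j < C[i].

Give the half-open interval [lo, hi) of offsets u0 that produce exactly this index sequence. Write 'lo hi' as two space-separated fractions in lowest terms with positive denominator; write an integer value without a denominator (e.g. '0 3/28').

1/28 11/280

C = [1/28, 11/56, 19/56, 1/2, 1/2, 1/2, 33/56, 39/56, 6/7, 1]
j=0 picked index 1: u0 ∈ [1/28, 11/56)
j=1 picked index 1: u0 ∈ [-9/140, 27/280)
j=2 picked index 2: u0 ∈ [-1/280, 39/280)
j=3 picked index 2: u0 ∈ [-29/280, 11/280)
j=4 picked index 3: u0 ∈ [-17/280, 1/10)
j=5 picked index 6: u0 ∈ [0, 5/56)
j=6 picked index 7: u0 ∈ [-3/280, 27/280)
j=7 picked index 8: u0 ∈ [-1/280, 11/70)
j=8 picked index 8: u0 ∈ [-29/280, 2/35)
j=9 picked index 9: u0 ∈ [-3/70, 1/10)
intersection: [1/28, 11/280)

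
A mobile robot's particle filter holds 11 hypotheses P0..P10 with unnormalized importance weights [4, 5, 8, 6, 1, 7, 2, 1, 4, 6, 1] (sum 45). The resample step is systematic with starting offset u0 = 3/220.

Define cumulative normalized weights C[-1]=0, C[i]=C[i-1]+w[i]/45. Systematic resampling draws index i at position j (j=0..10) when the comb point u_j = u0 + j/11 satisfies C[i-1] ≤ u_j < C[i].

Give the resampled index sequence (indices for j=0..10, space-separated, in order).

C = [4/45, 1/5, 17/45, 23/45, 8/15, 31/45, 11/15, 34/45, 38/45, 44/45, 1]
j=0: u_0=3/220 ∈ [0, 4/45) → index 0
j=1: u_1=23/220 ∈ [4/45, 1/5) → index 1
j=2: u_2=43/220 ∈ [4/45, 1/5) → index 1
j=3: u_3=63/220 ∈ [1/5, 17/45) → index 2
j=4: u_4=83/220 ∈ [1/5, 17/45) → index 2
j=5: u_5=103/220 ∈ [17/45, 23/45) → index 3
j=6: u_6=123/220 ∈ [8/15, 31/45) → index 5
j=7: u_7=13/20 ∈ [8/15, 31/45) → index 5
j=8: u_8=163/220 ∈ [11/15, 34/45) → index 7
j=9: u_9=183/220 ∈ [34/45, 38/45) → index 8
j=10: u_10=203/220 ∈ [38/45, 44/45) → index 9

0 1 1 2 2 3 5 5 7 8 9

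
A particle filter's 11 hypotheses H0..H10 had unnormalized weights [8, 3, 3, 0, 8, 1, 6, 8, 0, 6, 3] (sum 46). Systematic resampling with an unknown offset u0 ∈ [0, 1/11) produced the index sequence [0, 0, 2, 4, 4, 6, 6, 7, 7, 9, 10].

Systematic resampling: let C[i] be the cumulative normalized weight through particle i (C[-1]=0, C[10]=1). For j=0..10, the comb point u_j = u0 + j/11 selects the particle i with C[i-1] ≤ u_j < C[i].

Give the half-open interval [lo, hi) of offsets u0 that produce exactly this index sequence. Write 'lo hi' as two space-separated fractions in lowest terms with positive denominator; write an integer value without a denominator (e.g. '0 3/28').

C = [4/23, 11/46, 7/23, 7/23, 11/23, 1/2, 29/46, 37/46, 37/46, 43/46, 1]
j=0 picked index 0: u0 ∈ [0, 4/23)
j=1 picked index 0: u0 ∈ [-1/11, 21/253)
j=2 picked index 2: u0 ∈ [29/506, 31/253)
j=3 picked index 4: u0 ∈ [8/253, 52/253)
j=4 picked index 4: u0 ∈ [-15/253, 29/253)
j=5 picked index 6: u0 ∈ [1/22, 89/506)
j=6 picked index 6: u0 ∈ [-1/22, 43/506)
j=7 picked index 7: u0 ∈ [-3/506, 85/506)
j=8 picked index 7: u0 ∈ [-49/506, 39/506)
j=9 picked index 9: u0 ∈ [-7/506, 59/506)
j=10 picked index 10: u0 ∈ [13/506, 1/11)
intersection: [29/506, 39/506)

29/506 39/506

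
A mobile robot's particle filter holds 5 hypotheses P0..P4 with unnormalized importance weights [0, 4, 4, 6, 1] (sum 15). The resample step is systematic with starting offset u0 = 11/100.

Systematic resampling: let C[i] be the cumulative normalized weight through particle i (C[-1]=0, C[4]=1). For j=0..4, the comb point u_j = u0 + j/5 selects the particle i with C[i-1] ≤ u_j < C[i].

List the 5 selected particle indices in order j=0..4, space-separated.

1 2 2 3 3

C = [0, 4/15, 8/15, 14/15, 1]
j=0: u_0=11/100 ∈ [0, 4/15) → index 1
j=1: u_1=31/100 ∈ [4/15, 8/15) → index 2
j=2: u_2=51/100 ∈ [4/15, 8/15) → index 2
j=3: u_3=71/100 ∈ [8/15, 14/15) → index 3
j=4: u_4=91/100 ∈ [8/15, 14/15) → index 3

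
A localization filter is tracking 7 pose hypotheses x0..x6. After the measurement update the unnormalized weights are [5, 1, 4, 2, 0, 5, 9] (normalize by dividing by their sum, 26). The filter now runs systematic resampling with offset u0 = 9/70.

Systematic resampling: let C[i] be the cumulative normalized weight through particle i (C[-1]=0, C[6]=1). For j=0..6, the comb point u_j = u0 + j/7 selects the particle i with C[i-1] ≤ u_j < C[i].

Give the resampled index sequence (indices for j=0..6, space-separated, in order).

0 2 3 5 6 6 6

C = [5/26, 3/13, 5/13, 6/13, 6/13, 17/26, 1]
j=0: u_0=9/70 ∈ [0, 5/26) → index 0
j=1: u_1=19/70 ∈ [3/13, 5/13) → index 2
j=2: u_2=29/70 ∈ [5/13, 6/13) → index 3
j=3: u_3=39/70 ∈ [6/13, 17/26) → index 5
j=4: u_4=7/10 ∈ [17/26, 1) → index 6
j=5: u_5=59/70 ∈ [17/26, 1) → index 6
j=6: u_6=69/70 ∈ [17/26, 1) → index 6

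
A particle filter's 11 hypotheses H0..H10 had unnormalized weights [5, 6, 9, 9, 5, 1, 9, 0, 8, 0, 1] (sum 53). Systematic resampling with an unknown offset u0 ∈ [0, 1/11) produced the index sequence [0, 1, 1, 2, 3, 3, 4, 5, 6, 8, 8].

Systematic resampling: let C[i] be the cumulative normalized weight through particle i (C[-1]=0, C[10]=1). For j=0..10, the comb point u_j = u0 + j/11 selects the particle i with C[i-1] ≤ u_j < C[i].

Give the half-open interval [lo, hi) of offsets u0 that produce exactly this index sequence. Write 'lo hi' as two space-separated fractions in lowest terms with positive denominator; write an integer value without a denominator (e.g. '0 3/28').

C = [5/53, 11/53, 20/53, 29/53, 34/53, 35/53, 44/53, 44/53, 52/53, 52/53, 1]
j=0 picked index 0: u0 ∈ [0, 5/53)
j=1 picked index 1: u0 ∈ [2/583, 68/583)
j=2 picked index 1: u0 ∈ [-51/583, 15/583)
j=3 picked index 2: u0 ∈ [-38/583, 61/583)
j=4 picked index 3: u0 ∈ [8/583, 107/583)
j=5 picked index 3: u0 ∈ [-45/583, 54/583)
j=6 picked index 4: u0 ∈ [1/583, 56/583)
j=7 picked index 5: u0 ∈ [3/583, 14/583)
j=8 picked index 6: u0 ∈ [-39/583, 60/583)
j=9 picked index 8: u0 ∈ [7/583, 95/583)
j=10 picked index 8: u0 ∈ [-46/583, 42/583)
intersection: [8/583, 14/583)

8/583 14/583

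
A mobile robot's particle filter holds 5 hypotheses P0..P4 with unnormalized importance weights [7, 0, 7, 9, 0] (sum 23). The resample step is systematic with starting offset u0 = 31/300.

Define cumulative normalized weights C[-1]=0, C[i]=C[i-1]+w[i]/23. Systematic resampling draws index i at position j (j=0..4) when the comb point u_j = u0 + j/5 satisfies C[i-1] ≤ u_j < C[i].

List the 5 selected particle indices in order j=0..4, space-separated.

C = [7/23, 7/23, 14/23, 1, 1]
j=0: u_0=31/300 ∈ [0, 7/23) → index 0
j=1: u_1=91/300 ∈ [0, 7/23) → index 0
j=2: u_2=151/300 ∈ [7/23, 14/23) → index 2
j=3: u_3=211/300 ∈ [14/23, 1) → index 3
j=4: u_4=271/300 ∈ [14/23, 1) → index 3

0 0 2 3 3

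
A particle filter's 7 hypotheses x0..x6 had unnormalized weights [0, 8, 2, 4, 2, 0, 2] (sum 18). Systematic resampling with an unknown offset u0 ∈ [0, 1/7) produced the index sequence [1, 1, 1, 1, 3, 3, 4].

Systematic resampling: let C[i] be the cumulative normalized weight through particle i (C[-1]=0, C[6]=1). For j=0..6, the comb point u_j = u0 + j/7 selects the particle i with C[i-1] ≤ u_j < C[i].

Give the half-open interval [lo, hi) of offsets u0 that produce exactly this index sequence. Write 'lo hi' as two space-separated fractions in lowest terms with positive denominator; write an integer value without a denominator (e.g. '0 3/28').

0 1/63

C = [0, 4/9, 5/9, 7/9, 8/9, 8/9, 1]
j=0 picked index 1: u0 ∈ [0, 4/9)
j=1 picked index 1: u0 ∈ [-1/7, 19/63)
j=2 picked index 1: u0 ∈ [-2/7, 10/63)
j=3 picked index 1: u0 ∈ [-3/7, 1/63)
j=4 picked index 3: u0 ∈ [-1/63, 13/63)
j=5 picked index 3: u0 ∈ [-10/63, 4/63)
j=6 picked index 4: u0 ∈ [-5/63, 2/63)
intersection: [0, 1/63)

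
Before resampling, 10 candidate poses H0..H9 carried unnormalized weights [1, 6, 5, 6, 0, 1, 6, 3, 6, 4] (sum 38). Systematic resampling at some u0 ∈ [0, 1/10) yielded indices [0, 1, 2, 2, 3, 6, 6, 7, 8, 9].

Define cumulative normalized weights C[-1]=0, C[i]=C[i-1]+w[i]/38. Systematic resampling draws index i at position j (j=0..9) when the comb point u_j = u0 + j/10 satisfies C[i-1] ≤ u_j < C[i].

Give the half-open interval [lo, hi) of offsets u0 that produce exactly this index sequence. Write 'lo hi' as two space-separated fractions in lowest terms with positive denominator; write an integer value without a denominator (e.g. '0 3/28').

C = [1/38, 7/38, 6/19, 9/19, 9/19, 1/2, 25/38, 14/19, 17/19, 1]
j=0 picked index 0: u0 ∈ [0, 1/38)
j=1 picked index 1: u0 ∈ [-7/95, 8/95)
j=2 picked index 2: u0 ∈ [-3/190, 11/95)
j=3 picked index 2: u0 ∈ [-11/95, 3/190)
j=4 picked index 3: u0 ∈ [-8/95, 7/95)
j=5 picked index 6: u0 ∈ [0, 3/19)
j=6 picked index 6: u0 ∈ [-1/10, 11/190)
j=7 picked index 7: u0 ∈ [-4/95, 7/190)
j=8 picked index 8: u0 ∈ [-6/95, 9/95)
j=9 picked index 9: u0 ∈ [-1/190, 1/10)
intersection: [0, 3/190)

0 3/190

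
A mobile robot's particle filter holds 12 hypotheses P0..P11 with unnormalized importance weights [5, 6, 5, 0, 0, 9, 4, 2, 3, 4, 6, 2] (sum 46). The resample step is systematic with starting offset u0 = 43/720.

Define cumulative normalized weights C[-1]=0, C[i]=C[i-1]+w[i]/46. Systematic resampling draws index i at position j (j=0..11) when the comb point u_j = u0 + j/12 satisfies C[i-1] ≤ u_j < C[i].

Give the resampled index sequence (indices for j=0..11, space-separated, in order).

0 1 1 2 5 5 6 7 8 9 10 11

C = [5/46, 11/46, 8/23, 8/23, 8/23, 25/46, 29/46, 31/46, 17/23, 19/23, 22/23, 1]
j=0: u_0=43/720 ∈ [0, 5/46) → index 0
j=1: u_1=103/720 ∈ [5/46, 11/46) → index 1
j=2: u_2=163/720 ∈ [5/46, 11/46) → index 1
j=3: u_3=223/720 ∈ [11/46, 8/23) → index 2
j=4: u_4=283/720 ∈ [8/23, 25/46) → index 5
j=5: u_5=343/720 ∈ [8/23, 25/46) → index 5
j=6: u_6=403/720 ∈ [25/46, 29/46) → index 6
j=7: u_7=463/720 ∈ [29/46, 31/46) → index 7
j=8: u_8=523/720 ∈ [31/46, 17/23) → index 8
j=9: u_9=583/720 ∈ [17/23, 19/23) → index 9
j=10: u_10=643/720 ∈ [19/23, 22/23) → index 10
j=11: u_11=703/720 ∈ [22/23, 1) → index 11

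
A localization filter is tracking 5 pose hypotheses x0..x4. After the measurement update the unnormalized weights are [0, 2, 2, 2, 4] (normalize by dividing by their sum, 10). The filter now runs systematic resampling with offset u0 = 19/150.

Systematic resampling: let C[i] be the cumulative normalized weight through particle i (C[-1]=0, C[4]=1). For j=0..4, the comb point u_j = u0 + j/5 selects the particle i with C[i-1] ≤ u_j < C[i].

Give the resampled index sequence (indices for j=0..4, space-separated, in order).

C = [0, 1/5, 2/5, 3/5, 1]
j=0: u_0=19/150 ∈ [0, 1/5) → index 1
j=1: u_1=49/150 ∈ [1/5, 2/5) → index 2
j=2: u_2=79/150 ∈ [2/5, 3/5) → index 3
j=3: u_3=109/150 ∈ [3/5, 1) → index 4
j=4: u_4=139/150 ∈ [3/5, 1) → index 4

1 2 3 4 4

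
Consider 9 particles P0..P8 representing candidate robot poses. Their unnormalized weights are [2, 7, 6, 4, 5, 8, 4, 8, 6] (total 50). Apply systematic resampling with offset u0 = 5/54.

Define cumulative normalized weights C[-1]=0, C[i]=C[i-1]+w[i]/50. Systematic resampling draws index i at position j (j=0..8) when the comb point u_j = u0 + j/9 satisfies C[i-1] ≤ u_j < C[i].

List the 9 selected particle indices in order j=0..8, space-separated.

1 2 3 4 5 6 7 7 8

C = [1/25, 9/50, 3/10, 19/50, 12/25, 16/25, 18/25, 22/25, 1]
j=0: u_0=5/54 ∈ [1/25, 9/50) → index 1
j=1: u_1=11/54 ∈ [9/50, 3/10) → index 2
j=2: u_2=17/54 ∈ [3/10, 19/50) → index 3
j=3: u_3=23/54 ∈ [19/50, 12/25) → index 4
j=4: u_4=29/54 ∈ [12/25, 16/25) → index 5
j=5: u_5=35/54 ∈ [16/25, 18/25) → index 6
j=6: u_6=41/54 ∈ [18/25, 22/25) → index 7
j=7: u_7=47/54 ∈ [18/25, 22/25) → index 7
j=8: u_8=53/54 ∈ [22/25, 1) → index 8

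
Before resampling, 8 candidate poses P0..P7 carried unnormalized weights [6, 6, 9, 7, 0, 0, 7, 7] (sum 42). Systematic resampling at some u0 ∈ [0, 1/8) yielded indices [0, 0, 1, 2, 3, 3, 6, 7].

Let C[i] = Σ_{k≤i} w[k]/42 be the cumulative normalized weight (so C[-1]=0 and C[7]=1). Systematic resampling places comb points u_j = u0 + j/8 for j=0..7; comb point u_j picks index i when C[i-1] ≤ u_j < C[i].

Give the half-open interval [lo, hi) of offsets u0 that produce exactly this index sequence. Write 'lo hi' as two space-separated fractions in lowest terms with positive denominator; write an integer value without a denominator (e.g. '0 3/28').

0 1/56

C = [1/7, 2/7, 1/2, 2/3, 2/3, 2/3, 5/6, 1]
j=0 picked index 0: u0 ∈ [0, 1/7)
j=1 picked index 0: u0 ∈ [-1/8, 1/56)
j=2 picked index 1: u0 ∈ [-3/28, 1/28)
j=3 picked index 2: u0 ∈ [-5/56, 1/8)
j=4 picked index 3: u0 ∈ [0, 1/6)
j=5 picked index 3: u0 ∈ [-1/8, 1/24)
j=6 picked index 6: u0 ∈ [-1/12, 1/12)
j=7 picked index 7: u0 ∈ [-1/24, 1/8)
intersection: [0, 1/56)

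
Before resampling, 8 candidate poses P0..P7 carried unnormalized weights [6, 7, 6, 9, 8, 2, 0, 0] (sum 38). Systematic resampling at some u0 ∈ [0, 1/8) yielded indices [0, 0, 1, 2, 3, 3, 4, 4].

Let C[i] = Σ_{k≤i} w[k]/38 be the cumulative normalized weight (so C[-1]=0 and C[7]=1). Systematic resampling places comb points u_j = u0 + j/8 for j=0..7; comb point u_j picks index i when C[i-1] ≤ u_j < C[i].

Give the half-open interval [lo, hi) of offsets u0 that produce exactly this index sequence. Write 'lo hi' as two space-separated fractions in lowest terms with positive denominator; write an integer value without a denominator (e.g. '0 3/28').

0 5/152

C = [3/19, 13/38, 1/2, 14/19, 18/19, 1, 1, 1]
j=0 picked index 0: u0 ∈ [0, 3/19)
j=1 picked index 0: u0 ∈ [-1/8, 5/152)
j=2 picked index 1: u0 ∈ [-7/76, 7/76)
j=3 picked index 2: u0 ∈ [-5/152, 1/8)
j=4 picked index 3: u0 ∈ [0, 9/38)
j=5 picked index 3: u0 ∈ [-1/8, 17/152)
j=6 picked index 4: u0 ∈ [-1/76, 15/76)
j=7 picked index 4: u0 ∈ [-21/152, 11/152)
intersection: [0, 5/152)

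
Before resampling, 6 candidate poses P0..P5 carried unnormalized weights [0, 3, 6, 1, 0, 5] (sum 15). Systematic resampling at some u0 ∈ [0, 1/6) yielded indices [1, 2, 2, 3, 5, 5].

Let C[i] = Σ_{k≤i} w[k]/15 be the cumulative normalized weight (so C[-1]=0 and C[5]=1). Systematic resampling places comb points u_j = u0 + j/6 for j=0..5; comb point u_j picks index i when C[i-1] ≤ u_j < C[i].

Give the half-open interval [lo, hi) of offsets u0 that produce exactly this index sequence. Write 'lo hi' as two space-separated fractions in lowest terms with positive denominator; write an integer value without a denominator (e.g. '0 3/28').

C = [0, 1/5, 3/5, 2/3, 2/3, 1]
j=0 picked index 1: u0 ∈ [0, 1/5)
j=1 picked index 2: u0 ∈ [1/30, 13/30)
j=2 picked index 2: u0 ∈ [-2/15, 4/15)
j=3 picked index 3: u0 ∈ [1/10, 1/6)
j=4 picked index 5: u0 ∈ [0, 1/3)
j=5 picked index 5: u0 ∈ [-1/6, 1/6)
intersection: [1/10, 1/6)

1/10 1/6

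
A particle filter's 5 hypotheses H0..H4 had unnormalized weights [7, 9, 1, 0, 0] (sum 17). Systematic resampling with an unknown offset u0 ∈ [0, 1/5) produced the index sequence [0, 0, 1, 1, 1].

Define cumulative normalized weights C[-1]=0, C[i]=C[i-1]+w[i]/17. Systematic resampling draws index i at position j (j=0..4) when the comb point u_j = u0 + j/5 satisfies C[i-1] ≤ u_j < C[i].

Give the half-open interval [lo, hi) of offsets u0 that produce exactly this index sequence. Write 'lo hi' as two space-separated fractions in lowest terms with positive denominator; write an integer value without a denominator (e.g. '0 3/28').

C = [7/17, 16/17, 1, 1, 1]
j=0 picked index 0: u0 ∈ [0, 7/17)
j=1 picked index 0: u0 ∈ [-1/5, 18/85)
j=2 picked index 1: u0 ∈ [1/85, 46/85)
j=3 picked index 1: u0 ∈ [-16/85, 29/85)
j=4 picked index 1: u0 ∈ [-33/85, 12/85)
intersection: [1/85, 12/85)

1/85 12/85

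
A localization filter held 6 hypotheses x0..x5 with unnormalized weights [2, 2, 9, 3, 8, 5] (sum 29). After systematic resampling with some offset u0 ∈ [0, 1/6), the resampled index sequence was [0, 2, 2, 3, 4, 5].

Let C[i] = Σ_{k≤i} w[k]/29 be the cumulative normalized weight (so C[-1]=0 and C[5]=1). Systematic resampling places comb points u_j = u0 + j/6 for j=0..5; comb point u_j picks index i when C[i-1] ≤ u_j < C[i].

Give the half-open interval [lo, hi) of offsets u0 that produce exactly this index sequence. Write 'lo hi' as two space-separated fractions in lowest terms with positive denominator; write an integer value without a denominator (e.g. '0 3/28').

0 3/58

C = [2/29, 4/29, 13/29, 16/29, 24/29, 1]
j=0 picked index 0: u0 ∈ [0, 2/29)
j=1 picked index 2: u0 ∈ [-5/174, 49/174)
j=2 picked index 2: u0 ∈ [-17/87, 10/87)
j=3 picked index 3: u0 ∈ [-3/58, 3/58)
j=4 picked index 4: u0 ∈ [-10/87, 14/87)
j=5 picked index 5: u0 ∈ [-1/174, 1/6)
intersection: [0, 3/58)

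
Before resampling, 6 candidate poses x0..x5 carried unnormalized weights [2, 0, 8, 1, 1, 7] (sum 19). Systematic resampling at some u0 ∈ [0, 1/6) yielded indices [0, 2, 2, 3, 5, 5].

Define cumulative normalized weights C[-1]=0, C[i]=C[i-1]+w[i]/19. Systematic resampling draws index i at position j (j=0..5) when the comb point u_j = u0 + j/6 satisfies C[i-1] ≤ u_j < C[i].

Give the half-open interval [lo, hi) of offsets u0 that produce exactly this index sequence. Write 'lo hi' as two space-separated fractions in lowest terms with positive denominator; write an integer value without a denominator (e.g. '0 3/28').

1/38 3/38

C = [2/19, 2/19, 10/19, 11/19, 12/19, 1]
j=0 picked index 0: u0 ∈ [0, 2/19)
j=1 picked index 2: u0 ∈ [-7/114, 41/114)
j=2 picked index 2: u0 ∈ [-13/57, 11/57)
j=3 picked index 3: u0 ∈ [1/38, 3/38)
j=4 picked index 5: u0 ∈ [-2/57, 1/3)
j=5 picked index 5: u0 ∈ [-23/114, 1/6)
intersection: [1/38, 3/38)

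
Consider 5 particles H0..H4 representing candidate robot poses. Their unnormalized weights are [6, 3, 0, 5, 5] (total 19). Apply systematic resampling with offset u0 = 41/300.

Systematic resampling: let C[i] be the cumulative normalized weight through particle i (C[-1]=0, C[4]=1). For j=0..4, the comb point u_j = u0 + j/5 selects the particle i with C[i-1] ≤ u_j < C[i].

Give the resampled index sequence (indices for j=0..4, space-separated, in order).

C = [6/19, 9/19, 9/19, 14/19, 1]
j=0: u_0=41/300 ∈ [0, 6/19) → index 0
j=1: u_1=101/300 ∈ [6/19, 9/19) → index 1
j=2: u_2=161/300 ∈ [9/19, 14/19) → index 3
j=3: u_3=221/300 ∈ [9/19, 14/19) → index 3
j=4: u_4=281/300 ∈ [14/19, 1) → index 4

0 1 3 3 4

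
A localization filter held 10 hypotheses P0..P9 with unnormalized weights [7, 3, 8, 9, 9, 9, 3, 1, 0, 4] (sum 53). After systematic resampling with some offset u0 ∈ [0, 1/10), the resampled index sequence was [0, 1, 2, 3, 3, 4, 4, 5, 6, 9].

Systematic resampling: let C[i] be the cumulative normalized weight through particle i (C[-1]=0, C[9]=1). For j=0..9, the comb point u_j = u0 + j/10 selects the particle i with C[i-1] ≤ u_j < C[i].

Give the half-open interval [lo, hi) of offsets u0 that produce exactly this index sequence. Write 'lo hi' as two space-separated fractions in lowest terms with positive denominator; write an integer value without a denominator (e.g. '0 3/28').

C = [7/53, 10/53, 18/53, 27/53, 36/53, 45/53, 48/53, 49/53, 49/53, 1]
j=0 picked index 0: u0 ∈ [0, 7/53)
j=1 picked index 1: u0 ∈ [17/530, 47/530)
j=2 picked index 2: u0 ∈ [-3/265, 37/265)
j=3 picked index 3: u0 ∈ [21/530, 111/530)
j=4 picked index 3: u0 ∈ [-16/265, 29/265)
j=5 picked index 4: u0 ∈ [1/106, 19/106)
j=6 picked index 4: u0 ∈ [-24/265, 21/265)
j=7 picked index 5: u0 ∈ [-11/530, 79/530)
j=8 picked index 6: u0 ∈ [13/265, 28/265)
j=9 picked index 9: u0 ∈ [13/530, 1/10)
intersection: [13/265, 21/265)

13/265 21/265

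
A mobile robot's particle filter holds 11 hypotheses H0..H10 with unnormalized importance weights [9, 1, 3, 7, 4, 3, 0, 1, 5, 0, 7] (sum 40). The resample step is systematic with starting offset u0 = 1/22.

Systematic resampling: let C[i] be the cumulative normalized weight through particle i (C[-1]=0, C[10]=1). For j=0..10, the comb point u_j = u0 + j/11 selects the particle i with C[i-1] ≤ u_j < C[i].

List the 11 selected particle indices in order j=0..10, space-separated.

C = [9/40, 1/4, 13/40, 1/2, 3/5, 27/40, 27/40, 7/10, 33/40, 33/40, 1]
j=0: u_0=1/22 ∈ [0, 9/40) → index 0
j=1: u_1=3/22 ∈ [0, 9/40) → index 0
j=2: u_2=5/22 ∈ [9/40, 1/4) → index 1
j=3: u_3=7/22 ∈ [1/4, 13/40) → index 2
j=4: u_4=9/22 ∈ [13/40, 1/2) → index 3
j=5: u_5=1/2 ∈ [1/2, 3/5) → index 4
j=6: u_6=13/22 ∈ [1/2, 3/5) → index 4
j=7: u_7=15/22 ∈ [27/40, 7/10) → index 7
j=8: u_8=17/22 ∈ [7/10, 33/40) → index 8
j=9: u_9=19/22 ∈ [33/40, 1) → index 10
j=10: u_10=21/22 ∈ [33/40, 1) → index 10

0 0 1 2 3 4 4 7 8 10 10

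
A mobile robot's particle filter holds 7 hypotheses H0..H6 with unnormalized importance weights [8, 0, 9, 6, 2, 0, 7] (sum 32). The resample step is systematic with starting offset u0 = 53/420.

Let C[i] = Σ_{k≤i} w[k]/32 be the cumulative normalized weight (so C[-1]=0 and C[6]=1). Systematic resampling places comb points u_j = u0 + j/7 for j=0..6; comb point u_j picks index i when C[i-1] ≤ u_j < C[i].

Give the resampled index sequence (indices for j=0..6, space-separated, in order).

C = [1/4, 1/4, 17/32, 23/32, 25/32, 25/32, 1]
j=0: u_0=53/420 ∈ [0, 1/4) → index 0
j=1: u_1=113/420 ∈ [1/4, 17/32) → index 2
j=2: u_2=173/420 ∈ [1/4, 17/32) → index 2
j=3: u_3=233/420 ∈ [17/32, 23/32) → index 3
j=4: u_4=293/420 ∈ [17/32, 23/32) → index 3
j=5: u_5=353/420 ∈ [25/32, 1) → index 6
j=6: u_6=59/60 ∈ [25/32, 1) → index 6

0 2 2 3 3 6 6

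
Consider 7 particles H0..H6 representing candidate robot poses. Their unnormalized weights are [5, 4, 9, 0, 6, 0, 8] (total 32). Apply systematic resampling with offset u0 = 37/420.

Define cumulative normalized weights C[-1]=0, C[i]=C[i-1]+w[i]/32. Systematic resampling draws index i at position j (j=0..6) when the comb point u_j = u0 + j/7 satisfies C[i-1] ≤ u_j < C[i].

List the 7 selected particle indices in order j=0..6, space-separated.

0 1 2 2 4 6 6

C = [5/32, 9/32, 9/16, 9/16, 3/4, 3/4, 1]
j=0: u_0=37/420 ∈ [0, 5/32) → index 0
j=1: u_1=97/420 ∈ [5/32, 9/32) → index 1
j=2: u_2=157/420 ∈ [9/32, 9/16) → index 2
j=3: u_3=31/60 ∈ [9/32, 9/16) → index 2
j=4: u_4=277/420 ∈ [9/16, 3/4) → index 4
j=5: u_5=337/420 ∈ [3/4, 1) → index 6
j=6: u_6=397/420 ∈ [3/4, 1) → index 6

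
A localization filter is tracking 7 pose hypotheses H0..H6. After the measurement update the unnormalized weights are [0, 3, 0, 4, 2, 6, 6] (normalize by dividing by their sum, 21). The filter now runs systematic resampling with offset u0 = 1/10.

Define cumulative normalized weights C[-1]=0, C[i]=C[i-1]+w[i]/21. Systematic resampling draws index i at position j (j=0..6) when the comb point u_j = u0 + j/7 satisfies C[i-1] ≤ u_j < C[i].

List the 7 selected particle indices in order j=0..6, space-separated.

1 3 4 5 5 6 6

C = [0, 1/7, 1/7, 1/3, 3/7, 5/7, 1]
j=0: u_0=1/10 ∈ [0, 1/7) → index 1
j=1: u_1=17/70 ∈ [1/7, 1/3) → index 3
j=2: u_2=27/70 ∈ [1/3, 3/7) → index 4
j=3: u_3=37/70 ∈ [3/7, 5/7) → index 5
j=4: u_4=47/70 ∈ [3/7, 5/7) → index 5
j=5: u_5=57/70 ∈ [5/7, 1) → index 6
j=6: u_6=67/70 ∈ [5/7, 1) → index 6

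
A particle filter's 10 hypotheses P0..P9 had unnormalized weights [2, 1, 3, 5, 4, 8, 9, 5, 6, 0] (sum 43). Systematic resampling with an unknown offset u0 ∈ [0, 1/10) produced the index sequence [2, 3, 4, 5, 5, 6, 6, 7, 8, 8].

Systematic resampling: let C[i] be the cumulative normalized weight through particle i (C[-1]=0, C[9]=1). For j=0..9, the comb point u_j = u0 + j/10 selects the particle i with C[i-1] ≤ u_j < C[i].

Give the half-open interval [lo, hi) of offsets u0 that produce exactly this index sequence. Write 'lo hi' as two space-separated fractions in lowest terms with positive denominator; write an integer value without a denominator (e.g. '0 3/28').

C = [2/43, 3/43, 6/43, 11/43, 15/43, 23/43, 32/43, 37/43, 1, 1]
j=0 picked index 2: u0 ∈ [3/43, 6/43)
j=1 picked index 3: u0 ∈ [17/430, 67/430)
j=2 picked index 4: u0 ∈ [12/215, 32/215)
j=3 picked index 5: u0 ∈ [21/430, 101/430)
j=4 picked index 5: u0 ∈ [-11/215, 29/215)
j=5 picked index 6: u0 ∈ [3/86, 21/86)
j=6 picked index 6: u0 ∈ [-14/215, 31/215)
j=7 picked index 7: u0 ∈ [19/430, 69/430)
j=8 picked index 8: u0 ∈ [13/215, 1/5)
j=9 picked index 8: u0 ∈ [-17/430, 1/10)
intersection: [3/43, 1/10)

3/43 1/10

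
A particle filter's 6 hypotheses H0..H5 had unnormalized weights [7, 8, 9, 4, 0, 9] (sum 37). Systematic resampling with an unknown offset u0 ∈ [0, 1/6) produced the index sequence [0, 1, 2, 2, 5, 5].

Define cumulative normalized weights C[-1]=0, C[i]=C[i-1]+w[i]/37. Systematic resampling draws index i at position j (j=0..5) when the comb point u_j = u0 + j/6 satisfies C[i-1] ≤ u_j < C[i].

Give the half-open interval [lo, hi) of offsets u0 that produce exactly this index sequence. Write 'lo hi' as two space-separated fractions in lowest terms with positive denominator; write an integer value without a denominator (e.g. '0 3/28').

10/111 11/74

C = [7/37, 15/37, 24/37, 28/37, 28/37, 1]
j=0 picked index 0: u0 ∈ [0, 7/37)
j=1 picked index 1: u0 ∈ [5/222, 53/222)
j=2 picked index 2: u0 ∈ [8/111, 35/111)
j=3 picked index 2: u0 ∈ [-7/74, 11/74)
j=4 picked index 5: u0 ∈ [10/111, 1/3)
j=5 picked index 5: u0 ∈ [-17/222, 1/6)
intersection: [10/111, 11/74)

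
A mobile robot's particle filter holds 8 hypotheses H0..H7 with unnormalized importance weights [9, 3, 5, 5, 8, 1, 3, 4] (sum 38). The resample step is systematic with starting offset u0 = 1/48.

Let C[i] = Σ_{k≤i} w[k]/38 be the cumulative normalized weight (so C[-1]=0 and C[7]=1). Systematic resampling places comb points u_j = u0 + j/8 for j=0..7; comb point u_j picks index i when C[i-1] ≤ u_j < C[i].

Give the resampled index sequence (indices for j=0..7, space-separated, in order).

0 0 1 2 3 4 4 7

C = [9/38, 6/19, 17/38, 11/19, 15/19, 31/38, 17/19, 1]
j=0: u_0=1/48 ∈ [0, 9/38) → index 0
j=1: u_1=7/48 ∈ [0, 9/38) → index 0
j=2: u_2=13/48 ∈ [9/38, 6/19) → index 1
j=3: u_3=19/48 ∈ [6/19, 17/38) → index 2
j=4: u_4=25/48 ∈ [17/38, 11/19) → index 3
j=5: u_5=31/48 ∈ [11/19, 15/19) → index 4
j=6: u_6=37/48 ∈ [11/19, 15/19) → index 4
j=7: u_7=43/48 ∈ [17/19, 1) → index 7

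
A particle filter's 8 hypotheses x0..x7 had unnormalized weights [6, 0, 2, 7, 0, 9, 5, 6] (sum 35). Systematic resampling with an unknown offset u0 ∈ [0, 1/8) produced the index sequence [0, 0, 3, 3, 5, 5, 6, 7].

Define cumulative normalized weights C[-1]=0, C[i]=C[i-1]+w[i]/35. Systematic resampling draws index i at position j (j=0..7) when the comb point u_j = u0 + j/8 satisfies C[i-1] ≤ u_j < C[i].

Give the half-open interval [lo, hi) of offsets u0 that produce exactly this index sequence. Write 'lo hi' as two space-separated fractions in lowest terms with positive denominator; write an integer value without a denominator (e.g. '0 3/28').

C = [6/35, 6/35, 8/35, 3/7, 3/7, 24/35, 29/35, 1]
j=0 picked index 0: u0 ∈ [0, 6/35)
j=1 picked index 0: u0 ∈ [-1/8, 13/280)
j=2 picked index 3: u0 ∈ [-3/140, 5/28)
j=3 picked index 3: u0 ∈ [-41/280, 3/56)
j=4 picked index 5: u0 ∈ [-1/14, 13/70)
j=5 picked index 5: u0 ∈ [-11/56, 17/280)
j=6 picked index 6: u0 ∈ [-9/140, 11/140)
j=7 picked index 7: u0 ∈ [-13/280, 1/8)
intersection: [0, 13/280)

0 13/280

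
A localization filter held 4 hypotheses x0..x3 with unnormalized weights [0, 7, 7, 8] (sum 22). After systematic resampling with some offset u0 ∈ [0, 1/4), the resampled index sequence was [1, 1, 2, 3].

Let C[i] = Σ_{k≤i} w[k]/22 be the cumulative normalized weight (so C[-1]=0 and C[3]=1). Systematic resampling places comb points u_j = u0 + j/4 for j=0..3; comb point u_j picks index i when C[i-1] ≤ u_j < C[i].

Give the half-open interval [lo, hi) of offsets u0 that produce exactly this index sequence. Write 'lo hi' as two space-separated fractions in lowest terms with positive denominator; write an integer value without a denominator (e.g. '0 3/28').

C = [0, 7/22, 7/11, 1]
j=0 picked index 1: u0 ∈ [0, 7/22)
j=1 picked index 1: u0 ∈ [-1/4, 3/44)
j=2 picked index 2: u0 ∈ [-2/11, 3/22)
j=3 picked index 3: u0 ∈ [-5/44, 1/4)
intersection: [0, 3/44)

0 3/44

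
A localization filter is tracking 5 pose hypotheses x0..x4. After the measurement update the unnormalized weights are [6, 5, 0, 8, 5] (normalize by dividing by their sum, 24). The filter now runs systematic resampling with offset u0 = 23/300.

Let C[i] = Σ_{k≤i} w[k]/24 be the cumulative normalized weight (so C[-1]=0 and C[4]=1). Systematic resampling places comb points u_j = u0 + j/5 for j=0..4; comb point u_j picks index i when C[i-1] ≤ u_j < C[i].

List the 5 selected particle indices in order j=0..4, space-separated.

0 1 3 3 4

C = [1/4, 11/24, 11/24, 19/24, 1]
j=0: u_0=23/300 ∈ [0, 1/4) → index 0
j=1: u_1=83/300 ∈ [1/4, 11/24) → index 1
j=2: u_2=143/300 ∈ [11/24, 19/24) → index 3
j=3: u_3=203/300 ∈ [11/24, 19/24) → index 3
j=4: u_4=263/300 ∈ [19/24, 1) → index 4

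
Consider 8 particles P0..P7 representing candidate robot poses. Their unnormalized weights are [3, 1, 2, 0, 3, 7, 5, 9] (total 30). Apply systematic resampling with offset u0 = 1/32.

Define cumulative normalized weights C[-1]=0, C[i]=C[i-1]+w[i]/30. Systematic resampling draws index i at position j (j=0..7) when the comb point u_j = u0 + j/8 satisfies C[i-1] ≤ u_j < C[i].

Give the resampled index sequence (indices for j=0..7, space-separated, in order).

0 2 4 5 5 6 7 7

C = [1/10, 2/15, 1/5, 1/5, 3/10, 8/15, 7/10, 1]
j=0: u_0=1/32 ∈ [0, 1/10) → index 0
j=1: u_1=5/32 ∈ [2/15, 1/5) → index 2
j=2: u_2=9/32 ∈ [1/5, 3/10) → index 4
j=3: u_3=13/32 ∈ [3/10, 8/15) → index 5
j=4: u_4=17/32 ∈ [3/10, 8/15) → index 5
j=5: u_5=21/32 ∈ [8/15, 7/10) → index 6
j=6: u_6=25/32 ∈ [7/10, 1) → index 7
j=7: u_7=29/32 ∈ [7/10, 1) → index 7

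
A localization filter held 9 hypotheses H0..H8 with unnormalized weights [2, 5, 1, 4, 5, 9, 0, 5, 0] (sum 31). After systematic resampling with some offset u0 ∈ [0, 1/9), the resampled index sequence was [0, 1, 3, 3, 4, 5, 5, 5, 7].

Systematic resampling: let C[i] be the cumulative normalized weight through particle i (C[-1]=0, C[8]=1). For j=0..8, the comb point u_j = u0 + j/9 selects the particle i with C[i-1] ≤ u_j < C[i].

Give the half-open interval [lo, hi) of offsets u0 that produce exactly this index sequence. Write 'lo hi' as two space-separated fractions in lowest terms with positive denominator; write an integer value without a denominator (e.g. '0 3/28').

C = [2/31, 7/31, 8/31, 12/31, 17/31, 26/31, 26/31, 1, 1]
j=0 picked index 0: u0 ∈ [0, 2/31)
j=1 picked index 1: u0 ∈ [-13/279, 32/279)
j=2 picked index 3: u0 ∈ [10/279, 46/279)
j=3 picked index 3: u0 ∈ [-7/93, 5/93)
j=4 picked index 4: u0 ∈ [-16/279, 29/279)
j=5 picked index 5: u0 ∈ [-2/279, 79/279)
j=6 picked index 5: u0 ∈ [-11/93, 16/93)
j=7 picked index 5: u0 ∈ [-64/279, 17/279)
j=8 picked index 7: u0 ∈ [-14/279, 1/9)
intersection: [10/279, 5/93)

10/279 5/93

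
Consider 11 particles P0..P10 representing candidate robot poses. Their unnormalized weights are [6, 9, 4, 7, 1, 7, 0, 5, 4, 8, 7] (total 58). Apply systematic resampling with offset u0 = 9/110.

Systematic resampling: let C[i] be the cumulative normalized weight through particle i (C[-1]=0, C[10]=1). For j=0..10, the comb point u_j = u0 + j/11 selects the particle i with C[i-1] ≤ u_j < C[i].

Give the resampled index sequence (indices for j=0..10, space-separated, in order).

C = [3/29, 15/58, 19/58, 13/29, 27/58, 17/29, 17/29, 39/58, 43/58, 51/58, 1]
j=0: u_0=9/110 ∈ [0, 3/29) → index 0
j=1: u_1=19/110 ∈ [3/29, 15/58) → index 1
j=2: u_2=29/110 ∈ [15/58, 19/58) → index 2
j=3: u_3=39/110 ∈ [19/58, 13/29) → index 3
j=4: u_4=49/110 ∈ [19/58, 13/29) → index 3
j=5: u_5=59/110 ∈ [27/58, 17/29) → index 5
j=6: u_6=69/110 ∈ [17/29, 39/58) → index 7
j=7: u_7=79/110 ∈ [39/58, 43/58) → index 8
j=8: u_8=89/110 ∈ [43/58, 51/58) → index 9
j=9: u_9=9/10 ∈ [51/58, 1) → index 10
j=10: u_10=109/110 ∈ [51/58, 1) → index 10

0 1 2 3 3 5 7 8 9 10 10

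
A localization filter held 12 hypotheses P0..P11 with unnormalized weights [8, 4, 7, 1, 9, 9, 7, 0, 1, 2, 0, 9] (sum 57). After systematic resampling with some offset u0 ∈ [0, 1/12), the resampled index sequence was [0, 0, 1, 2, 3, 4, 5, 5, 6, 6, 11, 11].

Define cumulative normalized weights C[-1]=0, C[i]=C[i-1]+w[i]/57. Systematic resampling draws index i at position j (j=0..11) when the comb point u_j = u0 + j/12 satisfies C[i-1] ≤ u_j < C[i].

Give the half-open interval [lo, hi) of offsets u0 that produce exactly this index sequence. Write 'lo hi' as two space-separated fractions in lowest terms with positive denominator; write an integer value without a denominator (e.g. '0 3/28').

C = [8/57, 4/19, 1/3, 20/57, 29/57, 2/3, 15/19, 15/19, 46/57, 16/19, 16/19, 1]
j=0 picked index 0: u0 ∈ [0, 8/57)
j=1 picked index 0: u0 ∈ [-1/12, 13/228)
j=2 picked index 1: u0 ∈ [-1/38, 5/114)
j=3 picked index 2: u0 ∈ [-3/76, 1/12)
j=4 picked index 3: u0 ∈ [0, 1/57)
j=5 picked index 4: u0 ∈ [-5/76, 7/76)
j=6 picked index 5: u0 ∈ [1/114, 1/6)
j=7 picked index 5: u0 ∈ [-17/228, 1/12)
j=8 picked index 6: u0 ∈ [0, 7/57)
j=9 picked index 6: u0 ∈ [-1/12, 3/76)
j=10 picked index 11: u0 ∈ [1/114, 1/6)
j=11 picked index 11: u0 ∈ [-17/228, 1/12)
intersection: [1/114, 1/57)

1/114 1/57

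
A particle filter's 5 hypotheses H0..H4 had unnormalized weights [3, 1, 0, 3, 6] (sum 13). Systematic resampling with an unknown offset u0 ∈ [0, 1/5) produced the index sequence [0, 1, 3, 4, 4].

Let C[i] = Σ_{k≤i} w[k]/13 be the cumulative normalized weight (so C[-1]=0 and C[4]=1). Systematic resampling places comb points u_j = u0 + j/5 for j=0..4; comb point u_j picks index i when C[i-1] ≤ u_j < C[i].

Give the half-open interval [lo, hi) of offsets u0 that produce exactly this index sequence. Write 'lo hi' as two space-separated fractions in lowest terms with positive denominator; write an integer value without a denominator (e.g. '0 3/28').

2/65 7/65

C = [3/13, 4/13, 4/13, 7/13, 1]
j=0 picked index 0: u0 ∈ [0, 3/13)
j=1 picked index 1: u0 ∈ [2/65, 7/65)
j=2 picked index 3: u0 ∈ [-6/65, 9/65)
j=3 picked index 4: u0 ∈ [-4/65, 2/5)
j=4 picked index 4: u0 ∈ [-17/65, 1/5)
intersection: [2/65, 7/65)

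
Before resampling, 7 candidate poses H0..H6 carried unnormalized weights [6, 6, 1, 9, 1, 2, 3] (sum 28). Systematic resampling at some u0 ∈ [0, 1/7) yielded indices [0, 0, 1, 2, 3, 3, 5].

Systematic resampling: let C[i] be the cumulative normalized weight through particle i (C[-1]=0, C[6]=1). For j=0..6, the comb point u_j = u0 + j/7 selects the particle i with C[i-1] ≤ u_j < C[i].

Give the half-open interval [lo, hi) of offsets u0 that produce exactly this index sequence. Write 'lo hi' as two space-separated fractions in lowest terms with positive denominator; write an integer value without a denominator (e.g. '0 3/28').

C = [3/14, 3/7, 13/28, 11/14, 23/28, 25/28, 1]
j=0 picked index 0: u0 ∈ [0, 3/14)
j=1 picked index 0: u0 ∈ [-1/7, 1/14)
j=2 picked index 1: u0 ∈ [-1/14, 1/7)
j=3 picked index 2: u0 ∈ [0, 1/28)
j=4 picked index 3: u0 ∈ [-3/28, 3/14)
j=5 picked index 3: u0 ∈ [-1/4, 1/14)
j=6 picked index 5: u0 ∈ [-1/28, 1/28)
intersection: [0, 1/28)

0 1/28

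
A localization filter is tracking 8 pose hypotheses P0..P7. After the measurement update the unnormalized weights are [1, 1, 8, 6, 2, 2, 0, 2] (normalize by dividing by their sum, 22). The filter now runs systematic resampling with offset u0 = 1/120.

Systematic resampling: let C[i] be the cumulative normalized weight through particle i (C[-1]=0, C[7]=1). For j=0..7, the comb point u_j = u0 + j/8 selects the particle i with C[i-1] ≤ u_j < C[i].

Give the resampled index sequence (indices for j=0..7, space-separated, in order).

C = [1/22, 1/11, 5/11, 8/11, 9/11, 10/11, 10/11, 1]
j=0: u_0=1/120 ∈ [0, 1/22) → index 0
j=1: u_1=2/15 ∈ [1/11, 5/11) → index 2
j=2: u_2=31/120 ∈ [1/11, 5/11) → index 2
j=3: u_3=23/60 ∈ [1/11, 5/11) → index 2
j=4: u_4=61/120 ∈ [5/11, 8/11) → index 3
j=5: u_5=19/30 ∈ [5/11, 8/11) → index 3
j=6: u_6=91/120 ∈ [8/11, 9/11) → index 4
j=7: u_7=53/60 ∈ [9/11, 10/11) → index 5

0 2 2 2 3 3 4 5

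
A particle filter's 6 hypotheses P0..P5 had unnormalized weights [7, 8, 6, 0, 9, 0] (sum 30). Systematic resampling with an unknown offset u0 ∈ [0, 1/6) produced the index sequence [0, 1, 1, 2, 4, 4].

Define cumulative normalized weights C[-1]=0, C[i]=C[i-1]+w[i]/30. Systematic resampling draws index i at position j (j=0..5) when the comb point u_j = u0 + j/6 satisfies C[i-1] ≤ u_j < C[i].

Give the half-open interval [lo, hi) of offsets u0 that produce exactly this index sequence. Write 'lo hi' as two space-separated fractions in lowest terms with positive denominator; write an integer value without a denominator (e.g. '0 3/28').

C = [7/30, 1/2, 7/10, 7/10, 1, 1]
j=0 picked index 0: u0 ∈ [0, 7/30)
j=1 picked index 1: u0 ∈ [1/15, 1/3)
j=2 picked index 1: u0 ∈ [-1/10, 1/6)
j=3 picked index 2: u0 ∈ [0, 1/5)
j=4 picked index 4: u0 ∈ [1/30, 1/3)
j=5 picked index 4: u0 ∈ [-2/15, 1/6)
intersection: [1/15, 1/6)

1/15 1/6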